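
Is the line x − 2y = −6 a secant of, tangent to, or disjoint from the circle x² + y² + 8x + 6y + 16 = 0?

disjoint

Substituting the line into the circle gives 5x² + 56x + 172 = 0.
Discriminant = (56)² − 4·5·(172) = −304 < 0.
No real roots: the line does not meet the circle.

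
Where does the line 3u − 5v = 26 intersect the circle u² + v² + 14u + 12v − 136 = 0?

Express v = (−26 + 3u)/5 and substitute into the circle:
34u² + 374u − 4284 = 0  ⟹  u² + 11u − 126 = 0
u = 7 or u = −18, giving (7, −1) and (−18, −16).

(−18, −16) and (7, −1)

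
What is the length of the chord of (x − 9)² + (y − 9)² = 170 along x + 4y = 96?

From the line, y = (96 − x)/4. Substituting:
17x² − 408x + 2176 = 0  ⟹  x² − 24x + 128 = 0
x = 16 or x = 8, giving (16, 20) and (8, 22).
Chord length = distance between (16, 20) and (8, 22) = √68 = 2√17.

2√17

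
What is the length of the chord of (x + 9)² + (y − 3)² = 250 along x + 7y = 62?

The distance from (−9, 3) to the line is 50/√50, and r² = 250.
Chord = 2√(r² − d²) = 2·√(200) = 20√2.

20√2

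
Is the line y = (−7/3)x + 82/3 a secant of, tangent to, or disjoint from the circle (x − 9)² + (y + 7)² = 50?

d² = (7·9 + 3·(−7) − (82))²/58 = 800/29; r² = 50.
Since d² < r², the line cuts the circle twice.

secant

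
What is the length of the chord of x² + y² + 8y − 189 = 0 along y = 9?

12

The distance from (0, −4) to the line is 13, and r² = 205.
Half the chord is √(r² − d²) = √(36), so the full chord is 12.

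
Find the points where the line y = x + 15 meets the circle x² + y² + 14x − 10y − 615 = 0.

(−27, −12) and (10, 25)

Substitute y = x + 15:
2x² + 34x − 540 = 0  ⟹  x² + 17x − 270 = 0
x = 10 or x = −27, giving (10, 25) and (−27, −12).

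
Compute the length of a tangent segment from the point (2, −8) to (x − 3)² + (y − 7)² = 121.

√105

The centre is (3, 7) and r = 11. The square of the distance from P to the centre is 1 + 225 = 226.
The tangent meets the radius at right angles, so tangent² = |PO|² − r² = 226 − 121 = 105.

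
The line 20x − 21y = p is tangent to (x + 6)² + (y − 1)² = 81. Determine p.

For a tangent, require d(centre, line) = r = 9.
|20·(−6) − 21·1 − p| / √841 = 9
|p − (−141)| = 9·29, so p = 120 or p = −402.

p = −402 or p = 120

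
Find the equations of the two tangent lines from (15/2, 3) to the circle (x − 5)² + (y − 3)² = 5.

2x − y = 12 and 2x + y = 18

Write the tangent as mx − y + (3 − m·(15/2)) = 0 and set its distance from the centre to √5:
[m·(−5/2) − (0)]² = 5(m² + 1)
m² − 4 = 0, so m = 2 or m = −2.
With m = 2: 2x − y = 12. With m = −2: 2x + y = 18.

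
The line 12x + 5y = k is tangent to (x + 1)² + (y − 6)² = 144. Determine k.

k = −138 or k = 174

For a tangent, require d(centre, line) = r = 12.
|12·(−1) + 5·6 − k| / √169 = 12
|k − (18)| = 12·13, so k = 174 or k = −138.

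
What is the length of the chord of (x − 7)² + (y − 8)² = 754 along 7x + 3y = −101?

4√58

From the line, y = (−101 − 7x)/3. Substituting:
58x² + 1624x + 9280 = 0  ⟹  x² + 28x + 160 = 0
x = −8 or x = −20, giving (−8, −15) and (−20, 13).
|(−8, −15) − (−20, 13)| = √((12)² + (−28)²) = 4√58.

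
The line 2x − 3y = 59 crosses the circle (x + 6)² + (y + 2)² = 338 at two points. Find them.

(1, −19) and (7, −15)

Substitute y = (−59 + 2x)/3:
13x² − 104x + 91 = 0  ⟹  x² − 8x + 7 = 0
x = 7 or x = 1, giving (7, −15) and (1, −19).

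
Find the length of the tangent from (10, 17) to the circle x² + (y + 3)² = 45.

With centre O = (0, −3), |OP|² = 500 and r² = 45.
Power of the point: PT² = |PO|² − r² = 455, so PT = √455.

√455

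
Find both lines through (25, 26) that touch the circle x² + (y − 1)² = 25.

A line y − (26) = m(x − (25)) is tangent when its distance from (0, 1) is 5:
[m·(−25) − (−25)]² = 25(m² + 1)
12m² − 25m + 12 = 0, so m = 3/4 or m = 4/3.
With m = 3/4: 3x − 4y = −29. With m = 4/3: 4x − 3y = 22.

3x − 4y = −29 and 4x − 3y = 22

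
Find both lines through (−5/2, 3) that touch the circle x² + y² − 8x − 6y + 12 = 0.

2x + 3y = 4 and 2x − 3y = −14

Let a tangent through (−5/2, 3) have slope m. Its distance from (4, 3) must equal √13:
[m·(13/2) − (0)]² = 13(m² + 1)
9m² − 4 = 0, so m = −2/3 or m = 2/3.
With m = −2/3: 2x + 3y = 4. With m = 2/3: 2x − 3y = −14.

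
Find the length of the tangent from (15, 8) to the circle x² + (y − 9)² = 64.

Centre (0, 9), r² = 64. |PO|² = (15)² + (−1)² = 226.
Power of the point: PT² = |PO|² − r² = 162, so PT = 9√2.

9√2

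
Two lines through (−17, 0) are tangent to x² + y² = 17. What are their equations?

x + 4y = −17 and x − 4y = −17

Write the tangent as mx − y + (0 − m·(−17)) = 0 and set its distance from the centre to √17:
(17m − (0))² = 17(m² + 1)
16m² − 1 = 0, so m = −1/4 or m = 1/4.
Through (−17, 0) these give x + 4y = −17 and x − 4y = −17.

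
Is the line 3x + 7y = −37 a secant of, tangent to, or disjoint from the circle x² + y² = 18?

disjoint

Substituting the line into the circle gives 58x² + 222x + 487 = 0.
Discriminant = (222)² − 4·58·(487) = −63700 < 0.
No real roots: the line does not meet the circle.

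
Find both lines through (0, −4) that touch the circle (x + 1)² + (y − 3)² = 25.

Write the tangent as mx − y + (−4 − m·(0)) = 0 and set its distance from the centre to 5:
(−1m − (7))² = 25(m² + 1)
12m² − 7m − 12 = 0, so m = 4/3 or m = −3/4.
With m = 4/3: 4x − 3y = 12. With m = −3/4: 3x + 4y = −16.

4x − 3y = 12 and 3x + 4y = −16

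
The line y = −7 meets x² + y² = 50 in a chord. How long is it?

From the line, y = −7. Substituting:
x² − 1 = 0
x = 1 or x = −1, giving (1, −7) and (−1, −7).
Chord length = distance between (1, −7) and (−1, −7) = √4 = 2.

2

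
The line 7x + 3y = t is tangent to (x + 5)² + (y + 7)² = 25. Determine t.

The line touches the circle iff its distance from (−5, −7) is 5:
|7·(−5) + 3·(−7) − t| / √58 = 5
|t − (−56)| = 5√58.

t = −56 ± 5√58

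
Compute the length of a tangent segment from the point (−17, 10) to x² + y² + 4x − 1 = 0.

8√5

The centre is (−2, 0) and r = √5. The square of the distance from P to the centre is 225 + 100 = 325.
By the tangent–radius right angle, tangent length = √(|PO|² − r²) = √320 = 8√5.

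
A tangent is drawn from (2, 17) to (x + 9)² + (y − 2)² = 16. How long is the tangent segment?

√330

The centre is (−9, 2) and r = 4. The square of the distance from P to the centre is 121 + 225 = 346.
Power of the point: PT² = |PO|² − r² = 330, so PT = √330.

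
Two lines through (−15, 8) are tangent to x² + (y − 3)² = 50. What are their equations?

A line y − (8) = m(x − (−15)) is tangent when its distance from (0, 3) is 5√2:
[m·(15) − (−5)]² = 50(m² + 1)
7m² + 6m − 1 = 0, so m = 1/7 or m = −1.
Through (−15, 8) these give x − 7y = −71 and x + y = −7.

x − 7y = −71 and x + y = −7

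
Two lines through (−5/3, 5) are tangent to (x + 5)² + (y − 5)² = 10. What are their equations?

Let a tangent through (−5/3, 5) have slope m. Its distance from (−5, 5) must equal √10:
(−10/3m − (0))² = 10(m² + 1)
m² − 9 = 0, so m = −3 or m = 3.
Through (−5/3, 5) these give 3x + y = 0 and 3x − y = −10.

3x + y = 0 and 3x − y = −10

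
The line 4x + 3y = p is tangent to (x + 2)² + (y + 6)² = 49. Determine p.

Tangency holds when the distance from the centre (−2, −6) to the line equals the radius 7:
|4·(−2) + 3·(−6) − p| / √25 = 7
|p − (−26)| = 7·5, so p = 9 or p = −61.

p = −61 or p = 9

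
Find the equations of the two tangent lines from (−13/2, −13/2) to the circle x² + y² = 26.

Write the tangent as mx − y + (−13/2 − m·(−13/2)) = 0 and set its distance from the centre to √26:
(13/2m − (13/2))² = 26(m² + 1)
5m² − 26m + 5 = 0, so m = 1/5 or m = 5.
With m = 1/5: x − 5y = 26. With m = 5: 5x − y = −26.

x − 5y = 26 and 5x − y = −26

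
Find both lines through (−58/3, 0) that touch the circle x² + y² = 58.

A line y − (0) = m(x − (−58/3)) is tangent when its distance from (0, 0) is √58:
[m·(58/3) − (0)]² = 58(m² + 1)
49m² − 9 = 0, so m = −3/7 or m = 3/7.
With m = −3/7: 3x + 7y = −58. With m = 3/7: 3x − 7y = −58.

3x + 7y = −58 and 3x − 7y = −58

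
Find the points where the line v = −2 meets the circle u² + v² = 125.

Express v = −2 and substitute into the circle:
u² − 121 = 0
u = 11 or u = −11, giving (11, −2) and (−11, −2).

(−11, −2) and (11, −2)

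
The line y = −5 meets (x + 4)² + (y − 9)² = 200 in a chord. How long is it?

From the line, y = −5. Substituting:
x² + 8x + 12 = 0
x = −2 or x = −6, giving (−2, −5) and (−6, −5).
Chord length = distance between (−2, −5) and (−6, −5) = √16 = 4.

4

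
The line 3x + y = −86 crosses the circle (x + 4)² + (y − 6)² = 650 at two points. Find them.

From the line, y = −3x − 86. Substituting:
10x² + 560x + 7830 = 0  ⟹  x² + 56x + 783 = 0
x = −27 or x = −29, giving (−27, −5) and (−29, 1).

(−29, 1) and (−27, −5)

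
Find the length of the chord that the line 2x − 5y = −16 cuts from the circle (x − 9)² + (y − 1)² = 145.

Substitute y = (16 + 2x)/5:
29x² − 406x − 1479 = 0  ⟹  x² − 14x − 51 = 0
x = 17 or x = −3, giving (17, 10) and (−3, 2).
|(17, 10) − (−3, 2)| = √((20)² + (8)²) = 4√29.

4√29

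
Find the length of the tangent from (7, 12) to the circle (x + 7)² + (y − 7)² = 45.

The centre is (−7, 7) and r = 3√5. The square of the distance from P to the centre is 196 + 25 = 221.
Power of the point: PT² = |PO|² − r² = 176, so PT = 4√11.

4√11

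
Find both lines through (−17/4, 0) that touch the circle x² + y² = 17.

A line y − (0) = m(x − (−17/4)) is tangent when its distance from (0, 0) is √17:
(17/4m − (0))² = 17(m² + 1)
m² − 16 = 0, so m = −4 or m = 4.
Through (−17/4, 0) these give 4x + y = −17 and 4x − y = −17.

4x + y = −17 and 4x − y = −17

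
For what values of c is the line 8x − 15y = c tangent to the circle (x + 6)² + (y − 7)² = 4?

Tangency holds when the distance from the centre (−6, 7) to the line equals the radius 2:
|8·(−6) − 15·7 − c| / √289 = 2
|c − (−153)| = 2·17, so c = −119 or c = −187.

c = −187 or c = −119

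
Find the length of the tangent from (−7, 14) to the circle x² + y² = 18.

√227

With centre O = (0, 0), |OP|² = 245 and r² = 18.
The tangent meets the radius at right angles, so tangent² = |PO|² − r² = 245 − 18 = 227.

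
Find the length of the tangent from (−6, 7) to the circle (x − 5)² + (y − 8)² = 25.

The centre is (5, 8) and r = 5. The square of the distance from P to the centre is 121 + 1 = 122.
The tangent meets the radius at right angles, so tangent² = |PO|² − r² = 122 − 25 = 97.

√97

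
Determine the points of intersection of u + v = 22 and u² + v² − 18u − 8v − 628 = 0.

Express v = −u + 22 and substitute into the circle:
2u² − 54u − 320 = 0  ⟹  u² − 27u − 160 = 0
u = 32 or u = −5, giving (32, −10) and (−5, 27).

(−5, 27) and (32, −10)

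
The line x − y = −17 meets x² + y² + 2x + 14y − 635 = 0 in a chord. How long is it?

From the line, y = x + 17. Substituting:
2x² + 50x − 108 = 0  ⟹  x² + 25x − 54 = 0
x = 2 or x = −27, giving (2, 19) and (−27, −10).
Chord length = distance between (2, 19) and (−27, −10) = √1682 = 29√2.

29√2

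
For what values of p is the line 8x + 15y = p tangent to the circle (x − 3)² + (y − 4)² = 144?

Tangency holds when the distance from the centre (3, 4) to the line equals the radius 12:
|8·3 + 15·4 − p| / √289 = 12
|p − (84)| = 12·17, so p = 288 or p = −120.

p = −120 or p = 288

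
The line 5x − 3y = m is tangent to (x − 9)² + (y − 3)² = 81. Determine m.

The line touches the circle iff its distance from (9, 3) is 9:
|5·9 − 3·3 − m| / √34 = 9
|m − (36)| = 9√34.

m = 36 ± 9√34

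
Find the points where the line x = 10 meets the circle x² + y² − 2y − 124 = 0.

The line gives x = 10. Substituting into the circle:
y² − 2y − 24 = 0
y = 6 or y = −4, giving (10, 6) and (10, −4).

(10, −4) and (10, 6)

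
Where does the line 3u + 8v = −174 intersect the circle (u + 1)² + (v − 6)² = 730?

(−18, −15) and (−2, −21)

Substitute v = (−174 − 3u)/8:
73u² + 1460u + 2628 = 0  ⟹  u² + 20u + 36 = 0
u = −2 or u = −18, giving (−2, −21) and (−18, −15).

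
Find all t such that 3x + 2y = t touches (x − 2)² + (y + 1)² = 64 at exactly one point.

t = 4 ± 8√13

For a tangent, require d(centre, line) = r = 8.
|3·2 + 2·(−1) − t| / √13 = 8
|t − (4)| = 8√13.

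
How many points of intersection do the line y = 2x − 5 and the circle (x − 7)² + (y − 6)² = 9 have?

2

Centre (7, 6), r² = 9. Distance² from centre to line = (3)²/5 = 9/5.
Since d² < r², the line cuts the circle twice.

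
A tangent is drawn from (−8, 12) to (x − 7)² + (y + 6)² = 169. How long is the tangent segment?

The centre is (7, −6) and r = 13. The square of the distance from P to the centre is 225 + 324 = 549.
By the tangent–radius right angle, tangent length = √(|PO|² − r²) = √380 = 2√95.

2√95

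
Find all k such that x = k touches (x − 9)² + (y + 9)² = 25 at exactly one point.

k = 4 or k = 14

For a tangent, require d(centre, line) = r = 5.
|1·9 + 0·(−9) − k| / √1 = 5
|k − (9)| = 5, so k = 14 or k = 4.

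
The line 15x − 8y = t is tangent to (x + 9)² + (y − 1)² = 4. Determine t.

t = −177 or t = −109

Tangency holds when the distance from the centre (−9, 1) to the line equals the radius 2:
|15·(−9) − 8·1 − t| / √289 = 2
|t − (−143)| = 2·17, so t = −109 or t = −177.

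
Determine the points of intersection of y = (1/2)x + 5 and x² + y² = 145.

Express y = (10 + x)/2 and substitute into the circle:
5x² + 20x − 480 = 0  ⟹  x² + 4x − 96 = 0
x = 8 or x = −12, giving (8, 9) and (−12, −1).

(−12, −1) and (8, 9)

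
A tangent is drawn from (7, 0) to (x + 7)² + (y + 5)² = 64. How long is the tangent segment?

The centre is (−7, −5) and r = 8. The square of the distance from P to the centre is 196 + 25 = 221.
Power of the point: PT² = |PO|² − r² = 157, so PT = √157.

√157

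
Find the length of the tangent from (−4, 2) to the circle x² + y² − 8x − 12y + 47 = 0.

5√3

With centre O = (4, 6), |OP|² = 80 and r² = 5.
Power of the point: PT² = |PO|² − r² = 75, so PT = 5√3.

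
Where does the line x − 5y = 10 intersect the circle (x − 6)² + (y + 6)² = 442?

Substitute y = (−10 + x)/5:
26x² − 260x − 9750 = 0  ⟹  x² − 10x − 375 = 0
x = 25 or x = −15, giving (25, 3) and (−15, −5).

(−15, −5) and (25, 3)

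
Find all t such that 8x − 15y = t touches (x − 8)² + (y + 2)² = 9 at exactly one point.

t = 43 or t = 145

For a tangent, require d(centre, line) = r = 3.
|8·8 − 15·(−2) − t| / √289 = 3
|t − (94)| = 3·17, so t = 145 or t = 43.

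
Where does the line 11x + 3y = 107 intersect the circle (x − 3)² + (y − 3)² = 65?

(7, 10) and (10, −1)

Express y = (107 − 11x)/3 and substitute into the circle:
130x² − 2210x + 9100 = 0  ⟹  x² − 17x + 70 = 0
x = 10 or x = 7, giving (10, −1) and (7, 10).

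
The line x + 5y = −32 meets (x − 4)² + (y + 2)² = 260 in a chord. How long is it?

From the line, y = (−32 − x)/5. Substituting:
26x² − 156x − 5616 = 0  ⟹  x² − 6x − 216 = 0
x = 18 or x = −12, giving (18, −10) and (−12, −4).
|(18, −10) − (−12, −4)| = √((30)² + (−6)²) = 6√26.

6√26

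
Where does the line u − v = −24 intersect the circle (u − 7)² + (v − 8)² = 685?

Express v = u + 24 and substitute into the circle:
2u² + 18u − 380 = 0  ⟹  u² + 9u − 190 = 0
u = 10 or u = −19, giving (10, 34) and (−19, 5).

(−19, 5) and (10, 34)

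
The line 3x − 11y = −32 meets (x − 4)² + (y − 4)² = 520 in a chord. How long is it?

4√130

The distance from (4, 4) to the line is 0/√130, and r² = 520.
Half the chord is √(r² − d²) = √(520), so the full chord is 4√130.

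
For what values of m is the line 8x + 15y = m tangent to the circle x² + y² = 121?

Tangency holds when the distance from the centre (0, 0) to the line equals the radius 11:
|8·0 + 15·0 − m| / √289 = 11
|m| = 11·17, so m = 187 or m = −187.

m = −187 or m = 187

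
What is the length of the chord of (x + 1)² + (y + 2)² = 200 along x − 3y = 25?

The distance from (−1, −2) to the line is 20/√10, and r² = 200.
Half the chord is √(r² − d²) = √(160), so the full chord is 8√10.

8√10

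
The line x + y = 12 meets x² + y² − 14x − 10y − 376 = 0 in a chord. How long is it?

30√2

Centre (7, 5), r² = 450. Perpendicular distance d from centre to line = |0| / √2 = 0/√2.
Chord = 2√(r² − d²) = 2·√(450) = 30√2.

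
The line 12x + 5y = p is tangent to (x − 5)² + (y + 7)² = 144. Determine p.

For a tangent, require d(centre, line) = r = 12.
|12·5 + 5·(−7) − p| / √169 = 12
|p − (25)| = 12·13, so p = 181 or p = −131.

p = −131 or p = 181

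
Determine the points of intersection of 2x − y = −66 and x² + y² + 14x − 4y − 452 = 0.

Substitute y = 2x + 66:
5x² + 270x + 3640 = 0  ⟹  x² + 54x + 728 = 0
x = −26 or x = −28, giving (−26, 14) and (−28, 10).

(−28, 10) and (−26, 14)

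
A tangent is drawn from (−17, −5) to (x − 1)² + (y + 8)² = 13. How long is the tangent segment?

8√5

The centre is (1, −8) and r = √13. The square of the distance from P to the centre is 324 + 9 = 333.
Power of the point: PT² = |PO|² − r² = 320, so PT = 8√5.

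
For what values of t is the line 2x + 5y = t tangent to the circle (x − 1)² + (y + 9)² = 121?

t = −43 ± 11√29

Tangency holds when the distance from the centre (1, −9) to the line equals the radius 11:
|2·1 + 5·(−9) − t| / √29 = 11
|t − (−43)| = 11√29.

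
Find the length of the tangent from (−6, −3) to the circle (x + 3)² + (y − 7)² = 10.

3√11

With centre O = (−3, 7), |OP|² = 109 and r² = 10.
The tangent meets the radius at right angles, so tangent² = |PO|² − r² = 109 − 10 = 99.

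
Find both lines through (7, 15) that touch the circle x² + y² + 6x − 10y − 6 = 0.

3x − y = 6 and x − 3y = −38

Let a tangent through (7, 15) have slope m. Its distance from (−3, 5) must equal 2√10:
(−10m − (−10))² = 40(m² + 1)
3m² − 10m + 3 = 0, so m = 3 or m = 1/3.
With m = 3: 3x − y = 6. With m = 1/3: x − 3y = −38.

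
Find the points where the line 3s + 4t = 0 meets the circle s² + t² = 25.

(−4, 3) and (4, −3)

From the line, t = (−3s)/4. Substituting:
25s² − 400 = 0  ⟹  s² − 16 = 0
s = 4 or s = −4, giving (4, −3) and (−4, 3).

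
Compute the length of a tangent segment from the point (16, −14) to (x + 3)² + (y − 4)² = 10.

With centre O = (−3, 4), |OP|² = 685 and r² = 10.
By the tangent–radius right angle, tangent length = √(|PO|² − r²) = √675 = 15√3.

15√3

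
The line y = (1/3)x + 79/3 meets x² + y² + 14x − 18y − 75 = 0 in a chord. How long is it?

√10

Substitute y = (79 + x)/3:
10x² + 230x + 1300 = 0  ⟹  x² + 23x + 130 = 0
x = −10 or x = −13, giving (−10, 23) and (−13, 22).
|(−10, 23) − (−13, 22)| = √((3)² + (1)²) = √10.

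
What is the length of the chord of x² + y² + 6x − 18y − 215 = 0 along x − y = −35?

From the line, y = x + 35. Substituting:
2x² + 58x + 380 = 0  ⟹  x² + 29x + 190 = 0
x = −10 or x = −19, giving (−10, 25) and (−19, 16).
Chord length = distance between (−10, 25) and (−19, 16) = √162 = 9√2.

9√2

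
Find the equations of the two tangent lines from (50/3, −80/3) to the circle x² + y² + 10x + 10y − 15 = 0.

4x + 7y = −120 and 7x + 4y = 10

Let a tangent through (50/3, −80/3) have slope m. Its distance from (−5, −5) must equal √65:
[m·(−65/3) − (65/3)]² = 65(m² + 1)
28m² + 65m + 28 = 0, so m = −4/7 or m = −7/4.
With m = −4/7: 4x + 7y = −120. With m = −7/4: 7x + 4y = 10.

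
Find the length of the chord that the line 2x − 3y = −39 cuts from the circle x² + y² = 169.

The distance from (0, 0) to the line is 39/√13, and r² = 169.
Chord = 2√(r² − d²) = 2·√(52) = 4√13.

4√13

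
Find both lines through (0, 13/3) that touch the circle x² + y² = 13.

2x − 3y = −13 and 2x + 3y = 13

Let a tangent through (0, 13/3) have slope m. Its distance from (0, 0) must equal √13:
(0m − (−13/3))² = 13(m² + 1)
9m² − 4 = 0, so m = 2/3 or m = −2/3.
With m = 2/3: 2x − 3y = −13. With m = −2/3: 2x + 3y = 13.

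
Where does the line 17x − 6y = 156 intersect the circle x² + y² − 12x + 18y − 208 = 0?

(0, −26) and (12, 8)

From the line, y = (−156 + 17x)/6. Substituting:
325x² − 3900x = 0  ⟹  x² − 12x = 0
x = 12 or x = 0, giving (12, 8) and (0, −26).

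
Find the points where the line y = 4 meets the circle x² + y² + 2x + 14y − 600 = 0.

Substitute y = 4:
x² + 2x − 528 = 0
x = 22 or x = −24, giving (22, 4) and (−24, 4).

(−24, 4) and (22, 4)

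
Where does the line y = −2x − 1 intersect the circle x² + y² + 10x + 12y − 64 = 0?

(−3, 5) and (5, −11)

Substitute y = −2x − 1:
5x² − 10x − 75 = 0  ⟹  x² − 2x − 15 = 0
x = 5 or x = −3, giving (5, −11) and (−3, 5).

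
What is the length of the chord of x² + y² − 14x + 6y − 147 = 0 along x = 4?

28

Centre (7, −3), r² = 205. Perpendicular distance d from centre to line = |3| / √1 = 3.
Half the chord is √(r² − d²) = √(196), so the full chord is 28.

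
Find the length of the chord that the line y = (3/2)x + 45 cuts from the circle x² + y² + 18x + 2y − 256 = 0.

Centre (−9, −1), r² = 338. Perpendicular distance d from centre to line = |65| / √13 = 65/√13.
Chord = 2√(r² − d²) = 2·√(13) = 2√13.

2√13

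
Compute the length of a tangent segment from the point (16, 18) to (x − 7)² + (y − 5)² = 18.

2√58

The centre is (7, 5) and r = 3√2. The square of the distance from P to the centre is 81 + 169 = 250.
The tangent meets the radius at right angles, so tangent² = |PO|² − r² = 250 − 18 = 232.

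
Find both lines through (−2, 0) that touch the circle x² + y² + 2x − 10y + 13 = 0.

2x − 3y = −4 and 3x + 2y = −6

Let a tangent through (−2, 0) have slope m. Its distance from (−1, 5) must equal √13:
(1m − (5))² = 13(m² + 1)
6m² + 5m − 6 = 0, so m = 2/3 or m = −3/2.
Through (−2, 0) these give 2x − 3y = −4 and 3x + 2y = −6.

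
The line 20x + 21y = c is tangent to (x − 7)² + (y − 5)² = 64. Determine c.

Tangency holds when the distance from the centre (7, 5) to the line equals the radius 8:
|20·7 + 21·5 − c| / √841 = 8
|c − (245)| = 8·29, so c = 477 or c = 13.

c = 13 or c = 477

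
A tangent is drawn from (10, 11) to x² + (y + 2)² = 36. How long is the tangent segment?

Centre (0, −2), r² = 36. |PO|² = (10)² + (13)² = 269.
Power of the point: PT² = |PO|² − r² = 233, so PT = √233.

√233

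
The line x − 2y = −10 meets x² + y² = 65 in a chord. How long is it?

Centre (0, 0), r² = 65. Perpendicular distance d from centre to line = |10| / √5 = 10/√5.
Chord = 2√(r² − d²) = 2·√(45) = 6√5.

6√5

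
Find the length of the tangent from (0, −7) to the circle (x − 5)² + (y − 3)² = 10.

The centre is (5, 3) and r = √10. The square of the distance from P to the centre is 25 + 100 = 125.
The tangent meets the radius at right angles, so tangent² = |PO|² − r² = 125 − 10 = 115.

√115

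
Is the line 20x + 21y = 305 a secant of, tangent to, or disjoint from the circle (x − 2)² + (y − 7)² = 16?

d² = (20·2 + 21·7 − (305))²/841 = 13924/841; r² = 16.
Since d² > r², the line lies outside the circle.

disjoint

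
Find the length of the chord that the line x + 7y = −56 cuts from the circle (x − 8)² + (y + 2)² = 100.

From the line, y = (−56 − x)/7. Substituting:
50x² − 700x = 0  ⟹  x² − 14x = 0
x = 14 or x = 0, giving (14, −10) and (0, −8).
|(14, −10) − (0, −8)| = √((14)² + (−2)²) = 10√2.

10√2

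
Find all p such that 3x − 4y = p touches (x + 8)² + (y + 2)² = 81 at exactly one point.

p = −61 or p = 29

Tangency holds when the distance from the centre (−8, −2) to the line equals the radius 9:
|3·(−8) − 4·(−2) − p| / √25 = 9
|p − (−16)| = 9·5, so p = 29 or p = −61.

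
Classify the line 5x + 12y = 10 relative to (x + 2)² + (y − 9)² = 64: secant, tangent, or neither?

d² = (5·(−2) + 12·9 − (10))²/169 = 7744/169; r² = 64.
Since d² < r², the line cuts the circle twice.

secant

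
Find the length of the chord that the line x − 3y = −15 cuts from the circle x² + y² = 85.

5√10

Centre (0, 0), r² = 85. Perpendicular distance d from centre to line = |15| / √10 = 15/√10.
Half the chord is √(r² − d²) = √(125/2), so the full chord is 5√10.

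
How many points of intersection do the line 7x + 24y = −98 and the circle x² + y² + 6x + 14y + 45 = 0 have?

Substituting the line into the circle gives 625x² + 2476x + 2596 = 0.
Discriminant = (2476)² − 4·625·(2596) = −359424 < 0.
No real roots: the line does not meet the circle.

0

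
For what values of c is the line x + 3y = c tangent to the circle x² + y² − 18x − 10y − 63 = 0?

Tangency holds when the distance from the centre (9, 5) to the line equals the radius 13:
|1·9 + 3·5 − c| / √10 = 13
|c − (24)| = 13√10.

c = 24 ± 13√10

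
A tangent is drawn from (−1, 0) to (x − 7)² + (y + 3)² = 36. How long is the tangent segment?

The centre is (7, −3) and r = 6. The square of the distance from P to the centre is 64 + 9 = 73.
Power of the point: PT² = |PO|² − r² = 37, so PT = √37.

√37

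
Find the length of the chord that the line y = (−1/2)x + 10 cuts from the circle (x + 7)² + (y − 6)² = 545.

20√5

Centre (−7, 6), r² = 545. Perpendicular distance d from centre to line = |−15| / √5 = 15/√5.
Half the chord is √(r² − d²) = √(500), so the full chord is 20√5.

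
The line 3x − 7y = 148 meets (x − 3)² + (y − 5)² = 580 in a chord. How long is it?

2√58

From the line, y = (−148 + 3x)/7. Substituting:
58x² − 1392x + 5510 = 0  ⟹  x² − 24x + 95 = 0
x = 19 or x = 5, giving (19, −13) and (5, −19).
|(19, −13) − (5, −19)| = √((14)² + (6)²) = 2√58.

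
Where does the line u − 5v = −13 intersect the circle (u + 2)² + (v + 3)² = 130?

(−13, 0) and (7, 4)

Substitute v = (13 + u)/5:
26u² + 156u − 2366 = 0  ⟹  u² + 6u − 91 = 0
u = 7 or u = −13, giving (7, 4) and (−13, 0).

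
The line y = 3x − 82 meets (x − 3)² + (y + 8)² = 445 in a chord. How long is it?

Express y = 3x − 82 and substitute into the circle:
10x² − 450x + 5040 = 0  ⟹  x² − 45x + 504 = 0
x = 24 or x = 21, giving (24, −10) and (21, −19).
|(24, −10) − (21, −19)| = √((3)² + (9)²) = 3√10.

3√10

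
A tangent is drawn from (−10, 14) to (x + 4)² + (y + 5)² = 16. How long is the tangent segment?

√381

With centre O = (−4, −5), |OP|² = 397 and r² = 16.
By the tangent–radius right angle, tangent length = √(|PO|² − r²) = √381.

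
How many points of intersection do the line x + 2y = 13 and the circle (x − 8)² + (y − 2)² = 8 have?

2

Substituting the line into the circle gives 5x² − 82x + 305 = 0.
Δ = 6724 − 6100 = 624.
Two real roots: the line is a secant.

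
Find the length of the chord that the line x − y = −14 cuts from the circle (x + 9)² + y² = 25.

5√2

Substitute y = x + 14:
2x² + 46x + 252 = 0  ⟹  x² + 23x + 126 = 0
x = −9 or x = −14, giving (−9, 5) and (−14, 0).
|(−9, 5) − (−14, 0)| = √((5)² + (5)²) = 5√2.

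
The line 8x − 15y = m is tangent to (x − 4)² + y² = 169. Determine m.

m = −189 or m = 253

For a tangent, require d(centre, line) = r = 13.
|8·4 − 15·0 − m| / √289 = 13
|m − (32)| = 13·17, so m = 253 or m = −189.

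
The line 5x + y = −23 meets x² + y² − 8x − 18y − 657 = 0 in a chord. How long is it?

Substitute y = −5x − 23:
26x² + 312x + 286 = 0  ⟹  x² + 12x + 11 = 0
x = −1 or x = −11, giving (−1, −18) and (−11, 32).
|(−1, −18) − (−11, 32)| = √((10)² + (−50)²) = 10√26.

10√26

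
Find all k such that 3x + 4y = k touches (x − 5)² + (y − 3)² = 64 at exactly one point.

Tangency holds when the distance from the centre (5, 3) to the line equals the radius 8:
|3·5 + 4·3 − k| / √25 = 8
|k − (27)| = 8·5, so k = 67 or k = −13.

k = −13 or k = 67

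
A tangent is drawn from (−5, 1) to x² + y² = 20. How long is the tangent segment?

The centre is (0, 0) and r = 2√5. The square of the distance from P to the centre is 25 + 1 = 26.
By the tangent–radius right angle, tangent length = √(|PO|² − r²) = √6.

√6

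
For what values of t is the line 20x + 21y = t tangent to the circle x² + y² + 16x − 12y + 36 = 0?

t = −266 or t = 198

For a tangent, require d(centre, line) = r = 8.
|20·(−8) + 21·6 − t| / √841 = 8
|t − (−34)| = 8·29, so t = 198 or t = −266.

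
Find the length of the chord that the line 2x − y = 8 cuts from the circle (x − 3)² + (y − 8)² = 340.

16√5

Substitute y = 2x − 8:
5x² − 70x − 75 = 0  ⟹  x² − 14x − 15 = 0
x = 15 or x = −1, giving (15, 22) and (−1, −10).
|(15, 22) − (−1, −10)| = √((16)² + (32)²) = 16√5.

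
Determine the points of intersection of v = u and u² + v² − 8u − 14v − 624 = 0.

(−13, −13) and (24, 24)

Substitute v = u:
2u² − 22u − 624 = 0  ⟹  u² − 11u − 312 = 0
u = 24 or u = −13, giving (24, 24) and (−13, −13).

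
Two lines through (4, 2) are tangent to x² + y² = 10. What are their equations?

Let a tangent through (4, 2) have slope m. Its distance from (0, 0) must equal √10:
(−4m − (−2))² = 10(m² + 1)
3m² − 8m − 3 = 0, so m = −1/3 or m = 3.
Through (4, 2) these give x + 3y = 10 and 3x − y = 10.

x + 3y = 10 and 3x − y = 10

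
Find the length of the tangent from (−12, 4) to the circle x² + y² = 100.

With centre O = (0, 0), |OP|² = 160 and r² = 100.
Power of the point: PT² = |PO|² − r² = 60, so PT = 2√15.

2√15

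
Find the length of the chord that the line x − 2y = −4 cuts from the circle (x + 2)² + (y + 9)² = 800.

24√5

Centre (−2, −9), r² = 800. Perpendicular distance d from centre to line = |20| / √5 = 20/√5.
Chord = 2√(r² − d²) = 2·√(720) = 24√5.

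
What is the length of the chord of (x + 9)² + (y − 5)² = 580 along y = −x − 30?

22√2

The distance from (−9, 5) to the line is 26/√2, and r² = 580.
Half the chord is √(r² − d²) = √(242), so the full chord is 22√2.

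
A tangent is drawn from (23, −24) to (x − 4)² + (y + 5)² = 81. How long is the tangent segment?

√641

With centre O = (4, −5), |OP|² = 722 and r² = 81.
Power of the point: PT² = |PO|² − r² = 641, so PT = √641.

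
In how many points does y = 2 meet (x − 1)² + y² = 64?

2

Centre (1, 0), r² = 64. Distance² from centre to line = (−2)² = 4.
Since d² < r², the line cuts the circle twice.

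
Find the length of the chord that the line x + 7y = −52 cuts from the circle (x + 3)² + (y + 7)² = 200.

The distance from (−3, −7) to the line is 0/√50, and r² = 200.
Chord = 2√(r² − d²) = 2·√(200) = 20√2.

20√2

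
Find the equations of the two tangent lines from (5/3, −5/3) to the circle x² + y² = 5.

A line y − (−5/3) = m(x − (5/3)) is tangent when its distance from (0, 0) is √5:
(−5/3m − (5/3))² = 5(m² + 1)
2m² − 5m + 2 = 0, so m = 1/2 or m = 2.
Through (5/3, −5/3) these give x − 2y = 5 and 2x − y = 5.

x − 2y = 5 and 2x − y = 5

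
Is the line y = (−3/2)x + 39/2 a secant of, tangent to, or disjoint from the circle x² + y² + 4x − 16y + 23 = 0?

Centre (−2, 8), r² = 45. Distance² from centre to line = (−29)²/13 = 841/13.
Since d² > r², the line lies outside the circle.

disjoint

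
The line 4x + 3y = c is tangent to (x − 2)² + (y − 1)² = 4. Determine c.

c = 1 or c = 21

Tangency holds when the distance from the centre (2, 1) to the line equals the radius 2:
|4·2 + 3·1 − c| / √25 = 2
|c − (11)| = 2·5, so c = 21 or c = 1.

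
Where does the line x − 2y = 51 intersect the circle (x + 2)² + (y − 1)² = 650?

(3, −24) and (15, −18)

From the line, y = (−51 + x)/2. Substituting:
5x² − 90x + 225 = 0  ⟹  x² − 18x + 45 = 0
x = 15 or x = 3, giving (15, −18) and (3, −24).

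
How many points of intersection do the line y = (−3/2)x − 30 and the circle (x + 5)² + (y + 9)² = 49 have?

Centre (−5, −9), r² = 49. Distance² from centre to line = (27)²/13 = 729/13.
Since d² > r², the line lies outside the circle.

0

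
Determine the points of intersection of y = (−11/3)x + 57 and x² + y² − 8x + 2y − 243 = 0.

(12, 13) and (18, −9)

Express y = (171 − 11x)/3 and substitute into the circle:
130x² − 3900x + 28080 = 0  ⟹  x² − 30x + 216 = 0
x = 18 or x = 12, giving (18, −9) and (12, 13).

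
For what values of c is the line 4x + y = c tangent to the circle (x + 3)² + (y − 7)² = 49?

c = −5 ± 7√17

For a tangent, require d(centre, line) = r = 7.
|4·(−3) + 1·7 − c| / √17 = 7
|c − (−5)| = 7√17.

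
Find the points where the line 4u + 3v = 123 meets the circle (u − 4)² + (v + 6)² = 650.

(21, 13) and (27, 5)

From the line, v = (123 − 4u)/3. Substituting:
25u² − 1200u + 14175 = 0  ⟹  u² − 48u + 567 = 0
u = 27 or u = 21, giving (27, 5) and (21, 13).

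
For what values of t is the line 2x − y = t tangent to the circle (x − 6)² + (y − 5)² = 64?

t = 7 ± 8√5

Tangency holds when the distance from the centre (6, 5) to the line equals the radius 8:
|2·6 − 1·5 − t| / √5 = 8
|t − (7)| = 8√5.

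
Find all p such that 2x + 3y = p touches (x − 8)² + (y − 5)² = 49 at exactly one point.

p = 31 ± 7√13

For a tangent, require d(centre, line) = r = 7.
|2·8 + 3·5 − p| / √13 = 7
|p − (31)| = 7√13.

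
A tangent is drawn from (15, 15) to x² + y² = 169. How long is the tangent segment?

√281

The centre is (0, 0) and r = 13. The square of the distance from P to the centre is 225 + 225 = 450.
By the tangent–radius right angle, tangent length = √(|PO|² − r²) = √281.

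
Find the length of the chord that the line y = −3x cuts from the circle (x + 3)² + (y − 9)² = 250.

10√10

Substitute y = −3x:
10x² + 60x − 160 = 0  ⟹  x² + 6x − 16 = 0
x = 2 or x = −8, giving (2, −6) and (−8, 24).
Chord length = distance between (2, −6) and (−8, 24) = √1000 = 10√10.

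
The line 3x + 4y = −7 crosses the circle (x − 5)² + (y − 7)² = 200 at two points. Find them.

Express y = (−7 − 3x)/4 and substitute into the circle:
25x² + 50x − 1575 = 0  ⟹  x² + 2x − 63 = 0
x = 7 or x = −9, giving (7, −7) and (−9, 5).

(−9, 5) and (7, −7)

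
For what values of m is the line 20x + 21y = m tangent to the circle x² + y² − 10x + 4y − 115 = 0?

m = −290 or m = 406

Tangency holds when the distance from the centre (5, −2) to the line equals the radius 12:
|20·5 + 21·(−2) − m| / √841 = 12
|m − (58)| = 12·29, so m = 406 or m = −290.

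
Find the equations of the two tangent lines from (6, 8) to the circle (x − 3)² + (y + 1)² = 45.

Let a tangent through (6, 8) have slope m. Its distance from (3, −1) must equal 3√5:
[m·(−3) − (−9)]² = 45(m² + 1)
2m² + 3m − 2 = 0, so m = 1/2 or m = −2.
With m = 1/2: x − 2y = −10. With m = −2: 2x + y = 20.

x − 2y = −10 and 2x + y = 20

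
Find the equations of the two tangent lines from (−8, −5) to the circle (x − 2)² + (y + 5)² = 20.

A line y − (−5) = m(x − (−8)) is tangent when its distance from (2, −5) is 2√5:
[m·(10) − (0)]² = 20(m² + 1)
4m² − 1 = 0, so m = 1/2 or m = −1/2.
With m = 1/2: x − 2y = 2. With m = −1/2: x + 2y = −18.

x − 2y = 2 and x + 2y = −18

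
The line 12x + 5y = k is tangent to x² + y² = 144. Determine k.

For a tangent, require d(centre, line) = r = 12.
|12·0 + 5·0 − k| / √169 = 12
|k| = 12·13, so k = 156 or k = −156.

k = −156 or k = 156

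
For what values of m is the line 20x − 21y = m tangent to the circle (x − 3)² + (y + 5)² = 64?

m = −67 or m = 397

For a tangent, require d(centre, line) = r = 8.
|20·3 − 21·(−5) − m| / √841 = 8
|m − (165)| = 8·29, so m = 397 or m = −67.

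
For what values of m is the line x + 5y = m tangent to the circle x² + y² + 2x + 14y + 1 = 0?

For a tangent, require d(centre, line) = r = 7.
|1·(−1) + 5·(−7) − m| / √26 = 7
|m − (−36)| = 7√26.

m = −36 ± 7√26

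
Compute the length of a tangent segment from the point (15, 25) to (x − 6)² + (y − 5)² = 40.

The centre is (6, 5) and r = 2√10. The square of the distance from P to the centre is 81 + 400 = 481.
The tangent meets the radius at right angles, so tangent² = |PO|² − r² = 481 − 40 = 441.

21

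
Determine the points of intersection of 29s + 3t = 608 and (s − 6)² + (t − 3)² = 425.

Express t = (608 − 29s)/3 and substitute into the circle:
850s² − 34850s + 355300 = 0  ⟹  s² − 41s + 418 = 0
s = 22 or s = 19, giving (22, −10) and (19, 19).

(19, 19) and (22, −10)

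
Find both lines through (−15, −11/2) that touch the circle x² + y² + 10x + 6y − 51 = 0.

9x − 2y = −124 and 7x + 6y = −138

Write the tangent as mx − y + (−11/2 − m·(−15)) = 0 and set its distance from the centre to √85:
(10m − (5/2))² = 85(m² + 1)
12m² − 40m − 63 = 0, so m = 9/2 or m = −7/6.
Through (−15, −11/2) these give 9x − 2y = −124 and 7x + 6y = −138.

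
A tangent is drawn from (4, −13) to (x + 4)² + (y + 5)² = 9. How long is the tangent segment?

√119

The centre is (−4, −5) and r = 3. The square of the distance from P to the centre is 64 + 64 = 128.
The tangent meets the radius at right angles, so tangent² = |PO|² − r² = 128 − 9 = 119.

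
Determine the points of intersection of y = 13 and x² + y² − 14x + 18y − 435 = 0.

(−2, 13) and (16, 13)

Substitute y = 13:
x² − 14x − 32 = 0
x = 16 or x = −2, giving (16, 13) and (−2, 13).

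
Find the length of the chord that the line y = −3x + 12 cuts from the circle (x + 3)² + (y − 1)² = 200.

Substitute y = −3x + 12:
10x² − 60x − 70 = 0  ⟹  x² − 6x − 7 = 0
x = 7 or x = −1, giving (7, −9) and (−1, 15).
Chord length = distance between (7, −9) and (−1, 15) = √640 = 8√10.

8√10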